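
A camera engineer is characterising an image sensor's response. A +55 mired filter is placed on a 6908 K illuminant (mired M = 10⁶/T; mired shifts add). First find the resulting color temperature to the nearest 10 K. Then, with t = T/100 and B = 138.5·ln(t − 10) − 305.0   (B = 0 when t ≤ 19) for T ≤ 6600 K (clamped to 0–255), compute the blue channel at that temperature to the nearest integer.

M_in = 10⁶/6908 = 144.76; M_out = 144.76 + (+55) = 199.76.
T_out = 10⁶/199.76 = 5006.0 K → 5010 K; t = 50.1.
B = 138.5·ln(50.1 − 10) − 305.0 = 138.5·ln 40.1 − 305.0 = 138.5·3.6914 − 305.0 = 206.256.
Rounded: 206.

206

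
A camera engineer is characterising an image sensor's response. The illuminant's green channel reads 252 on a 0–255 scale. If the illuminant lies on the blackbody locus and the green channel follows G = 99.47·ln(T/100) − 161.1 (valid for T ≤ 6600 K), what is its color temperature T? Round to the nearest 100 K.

6400 K

ln t = (252 + 161.1) / 99.47 = 4.1530.
t = e^4.1530 = 63.625.
T = 100·t = 6363 K → 6400 K to the nearest 100 K.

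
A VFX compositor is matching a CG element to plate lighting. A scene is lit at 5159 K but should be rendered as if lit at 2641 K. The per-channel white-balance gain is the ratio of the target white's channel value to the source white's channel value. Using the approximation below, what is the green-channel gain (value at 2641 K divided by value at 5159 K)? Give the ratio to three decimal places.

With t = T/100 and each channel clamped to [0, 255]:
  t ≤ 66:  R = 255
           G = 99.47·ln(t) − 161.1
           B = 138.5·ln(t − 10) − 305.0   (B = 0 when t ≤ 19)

At 5159 K (t = 51.59):
  G = 99.47·ln 51.59 − 161.1 = 99.47·3.9433 − 161.1 = 231.143.
At 2641 K (t = 26.41):
  G = 99.47·ln 26.41 − 161.1 = 99.47·3.2737 − 161.1 = 164.539.
Gain = 164.539 / 231.143 = 0.7119 → 0.712.

0.712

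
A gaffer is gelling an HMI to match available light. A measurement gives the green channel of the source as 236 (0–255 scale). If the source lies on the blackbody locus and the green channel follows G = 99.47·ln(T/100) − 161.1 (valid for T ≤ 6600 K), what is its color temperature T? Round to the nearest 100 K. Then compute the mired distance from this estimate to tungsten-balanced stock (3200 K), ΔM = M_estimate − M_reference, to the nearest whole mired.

-127 mireds

ln t = (236 + 161.1) / 99.47 = 3.9922.
t = e^3.9922 = 54.172.
T = 100·t = 5417 K → 5400 K to the nearest 100 K.
M_estimate = 10⁶/5400 = 185.19; M_reference = 10⁶/3200 = 312.50.
ΔM = 185.19 − 312.50 = -127.31 → -127 mireds.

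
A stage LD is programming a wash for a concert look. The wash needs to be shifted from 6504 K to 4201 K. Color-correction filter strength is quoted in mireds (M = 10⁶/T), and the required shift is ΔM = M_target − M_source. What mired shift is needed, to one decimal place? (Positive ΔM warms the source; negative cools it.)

+84.3 mireds

M_source = 10⁶/6504 = 153.752; M_target = 10⁶/4201 = 238.039.
ΔM = 238.039 − 153.752 = 84.287 → +84.3 mireds, a warming shift.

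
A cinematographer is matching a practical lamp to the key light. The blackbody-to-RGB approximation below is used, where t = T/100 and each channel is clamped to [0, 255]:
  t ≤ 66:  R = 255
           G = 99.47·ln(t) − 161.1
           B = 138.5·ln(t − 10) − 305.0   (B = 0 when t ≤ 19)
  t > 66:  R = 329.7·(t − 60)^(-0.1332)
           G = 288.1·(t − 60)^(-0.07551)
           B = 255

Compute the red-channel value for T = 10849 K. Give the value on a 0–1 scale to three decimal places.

0.771

t = 10849/100 = 108.49; the t > 66 branch applies.
R = 329.7·(108.49 − 60)^(-0.1332) = 329.7·48.49^(-0.1332) = 329.7·0.59631 = 196.603.
On a 0–1 scale: 196.603/255 = 0.7710 → 0.771.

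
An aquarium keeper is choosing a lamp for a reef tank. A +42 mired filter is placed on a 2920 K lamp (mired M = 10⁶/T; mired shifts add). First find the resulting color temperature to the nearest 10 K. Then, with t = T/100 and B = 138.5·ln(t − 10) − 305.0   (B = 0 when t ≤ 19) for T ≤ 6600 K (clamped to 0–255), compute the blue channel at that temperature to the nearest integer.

M_in = 10⁶/2920 = 342.47; M_out = 342.47 + (+42) = 384.47.
T_out = 10⁶/384.47 = 2601.0 K → 2600 K; t = 26.
B = 138.5·ln(26 − 10) − 305.0 = 138.5·ln 16 − 305.0 = 138.5·2.7726 − 305.0 = 79.004.
Rounded: 79.

79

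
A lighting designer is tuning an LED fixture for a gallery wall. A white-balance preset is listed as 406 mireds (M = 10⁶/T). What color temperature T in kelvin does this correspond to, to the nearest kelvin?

2463 K

T = 10⁶ / 406 = 2463.05 K → 2463 K.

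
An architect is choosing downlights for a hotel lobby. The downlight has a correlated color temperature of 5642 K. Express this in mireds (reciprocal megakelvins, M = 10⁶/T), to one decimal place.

M = 10⁶ / 5642 = 177.242 → 177.2 mireds.

177.2 mireds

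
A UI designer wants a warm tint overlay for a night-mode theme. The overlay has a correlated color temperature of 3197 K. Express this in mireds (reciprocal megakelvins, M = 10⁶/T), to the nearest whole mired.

M = 10⁶ / 3197 = 312.793 → 313 mireds.

313 mireds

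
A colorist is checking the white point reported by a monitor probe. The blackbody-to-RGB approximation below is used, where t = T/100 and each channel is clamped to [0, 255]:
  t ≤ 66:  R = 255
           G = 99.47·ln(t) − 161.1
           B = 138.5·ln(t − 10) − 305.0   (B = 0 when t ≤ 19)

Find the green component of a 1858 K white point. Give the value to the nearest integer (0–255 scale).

t = 1858/100 = 18.58; the t ≤ 66 branch applies.
G = 99.47·ln 18.58 − 161.1 = 99.47·2.9221 − 161.1 = 129.560.
Rounded: 130.

130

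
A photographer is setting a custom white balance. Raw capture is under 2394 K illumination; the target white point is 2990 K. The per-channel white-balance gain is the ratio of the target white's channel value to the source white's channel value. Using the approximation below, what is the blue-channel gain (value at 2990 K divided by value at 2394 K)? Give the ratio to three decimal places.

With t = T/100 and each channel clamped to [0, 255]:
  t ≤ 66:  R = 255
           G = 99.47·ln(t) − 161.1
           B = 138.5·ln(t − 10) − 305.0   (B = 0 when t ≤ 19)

1.823

At 2394 K (t = 23.94):
  B = 138.5·ln(23.94 − 10) − 305.0 = 138.5·ln 13.94 − 305.0 = 138.5·2.6348 − 305.0 = 59.915.
At 2990 K (t = 29.9):
  B = 138.5·ln(29.9 − 10) − 305.0 = 138.5·ln 19.9 − 305.0 = 138.5·2.9907 − 305.0 = 109.215.
Gain = 109.215 / 59.915 = 1.8228 → 1.823.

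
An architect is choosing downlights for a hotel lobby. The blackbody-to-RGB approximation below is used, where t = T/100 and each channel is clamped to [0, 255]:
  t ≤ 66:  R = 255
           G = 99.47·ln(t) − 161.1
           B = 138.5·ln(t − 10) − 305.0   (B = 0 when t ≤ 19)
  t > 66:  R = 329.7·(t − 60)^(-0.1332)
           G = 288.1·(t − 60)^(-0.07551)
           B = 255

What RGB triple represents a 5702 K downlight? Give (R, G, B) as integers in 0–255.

(255, 241, 228)

t = 5702/100 = 57.02; the t ≤ 66 branch applies.
R = 255 by definition for t ≤ 66.
G = 99.47·ln 57.02 − 161.1 = 99.47·4.0434 − 161.1 = 241.097.
B = 138.5·ln(57.02 − 10) − 305.0 = 138.5·ln 47.02 − 305.0 = 138.5·3.8506 − 305.0 = 228.304.
Rounded: (255, 241, 228).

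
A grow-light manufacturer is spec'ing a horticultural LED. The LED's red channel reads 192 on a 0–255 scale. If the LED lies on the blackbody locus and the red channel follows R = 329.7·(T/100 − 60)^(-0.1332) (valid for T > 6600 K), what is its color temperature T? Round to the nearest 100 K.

(t − 60)^(-0.1332) = 192/329.7 = 0.58235.
t − 60 = 0.58235^(1/-0.1332) = 0.58235^(-7.508) = 57.929, so t = 117.929.
T = 100·t = 11793 K → 11800 K to the nearest 100 K.

11800 K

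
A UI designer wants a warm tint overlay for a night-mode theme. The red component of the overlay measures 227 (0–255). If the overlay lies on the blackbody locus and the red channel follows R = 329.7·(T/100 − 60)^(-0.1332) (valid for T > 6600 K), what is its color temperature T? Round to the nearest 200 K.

(t − 60)^(-0.1332) = 227/329.7 = 0.68850.
t − 60 = 0.68850^(1/-0.1332) = 0.68850^(-7.508) = 16.478, so t = 76.478.
T = 100·t = 7648 K → 7600 K to the nearest 200 K.

7600 K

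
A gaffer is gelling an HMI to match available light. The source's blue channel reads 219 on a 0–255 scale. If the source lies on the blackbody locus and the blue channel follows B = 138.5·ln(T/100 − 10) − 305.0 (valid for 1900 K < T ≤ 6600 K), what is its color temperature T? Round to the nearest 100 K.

ln(t − 10) = (219 + 305.0) / 138.5 = 3.7834.
t − 10 = e^3.7834 = 43.965, so t = 53.965.
T = 100·t = 5396 K → 5400 K to the nearest 100 K.

5400 K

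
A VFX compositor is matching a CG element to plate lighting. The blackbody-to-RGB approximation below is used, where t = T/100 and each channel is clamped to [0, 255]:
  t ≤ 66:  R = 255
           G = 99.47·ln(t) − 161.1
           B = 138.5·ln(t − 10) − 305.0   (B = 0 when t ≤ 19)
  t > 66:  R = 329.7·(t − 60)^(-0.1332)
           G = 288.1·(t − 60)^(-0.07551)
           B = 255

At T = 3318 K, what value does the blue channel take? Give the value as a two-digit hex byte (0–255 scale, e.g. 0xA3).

0x82

t = 3318/100 = 33.18; the t ≤ 66 branch applies.
B = 138.5·ln(33.18 − 10) − 305.0 = 138.5·ln 23.18 − 305.0 = 138.5·3.1433 − 305.0 = 130.346.
Rounded: 130; in hex, 0x82.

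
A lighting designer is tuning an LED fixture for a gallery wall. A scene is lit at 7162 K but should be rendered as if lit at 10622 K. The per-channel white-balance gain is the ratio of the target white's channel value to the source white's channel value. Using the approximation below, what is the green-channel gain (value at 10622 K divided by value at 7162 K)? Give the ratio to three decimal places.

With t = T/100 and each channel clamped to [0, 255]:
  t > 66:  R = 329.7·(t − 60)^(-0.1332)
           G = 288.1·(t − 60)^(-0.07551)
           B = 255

0.901

At 7162 K (t = 71.62):
  G = 288.1·(71.62 − 60)^(-0.07551) = 288.1·11.62^(-0.07551) = 288.1·0.83093 = 239.392.
At 10622 K (t = 106.22):
  G = 288.1·(106.22 − 60)^(-0.07551) = 288.1·46.22^(-0.07551) = 288.1·0.74867 = 215.691.
Gain = 215.691 / 239.392 = 0.9010 → 0.901.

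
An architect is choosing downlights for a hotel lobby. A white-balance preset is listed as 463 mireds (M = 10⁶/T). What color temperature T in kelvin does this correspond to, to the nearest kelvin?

T = 10⁶ / 463 = 2159.83 K → 2160 K.

2160 K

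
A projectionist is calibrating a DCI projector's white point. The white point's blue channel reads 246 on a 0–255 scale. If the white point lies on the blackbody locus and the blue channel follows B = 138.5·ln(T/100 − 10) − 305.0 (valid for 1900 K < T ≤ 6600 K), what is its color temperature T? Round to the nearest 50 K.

ln(t − 10) = (246 + 305.0) / 138.5 = 3.9783.
t − 10 = e^3.9783 = 53.428, so t = 63.428.
T = 100·t = 6343 K → 6350 K to the nearest 50 K.

6350 K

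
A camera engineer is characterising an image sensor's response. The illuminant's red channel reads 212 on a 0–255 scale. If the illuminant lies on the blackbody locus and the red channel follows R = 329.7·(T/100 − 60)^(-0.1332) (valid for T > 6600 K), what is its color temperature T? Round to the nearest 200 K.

(t − 60)^(-0.1332) = 212/329.7 = 0.64301.
t − 60 = 0.64301^(1/-0.1332) = 0.64301^(-7.508) = 27.530, so t = 87.530.
T = 100·t = 8753 K → 8800 K to the nearest 200 K.

8800 K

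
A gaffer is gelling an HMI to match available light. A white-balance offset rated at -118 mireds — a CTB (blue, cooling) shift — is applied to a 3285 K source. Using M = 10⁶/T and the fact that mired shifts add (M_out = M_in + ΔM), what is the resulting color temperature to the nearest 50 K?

5350 K

M_in = 10⁶/3285 = 304.41 mireds.
M_out = 304.41 + (-118) = 186.41 mireds.
T_out = 10⁶/186.41 = 5364.4 K → 5350 K.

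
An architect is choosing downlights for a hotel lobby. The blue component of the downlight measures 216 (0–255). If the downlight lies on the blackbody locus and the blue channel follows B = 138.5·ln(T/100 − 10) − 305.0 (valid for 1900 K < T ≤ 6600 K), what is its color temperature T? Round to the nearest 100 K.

ln(t − 10) = (216 + 305.0) / 138.5 = 3.7617.
t − 10 = e^3.7617 = 43.023, so t = 53.023.
T = 100·t = 5302 K → 5300 K to the nearest 100 K.

5300 K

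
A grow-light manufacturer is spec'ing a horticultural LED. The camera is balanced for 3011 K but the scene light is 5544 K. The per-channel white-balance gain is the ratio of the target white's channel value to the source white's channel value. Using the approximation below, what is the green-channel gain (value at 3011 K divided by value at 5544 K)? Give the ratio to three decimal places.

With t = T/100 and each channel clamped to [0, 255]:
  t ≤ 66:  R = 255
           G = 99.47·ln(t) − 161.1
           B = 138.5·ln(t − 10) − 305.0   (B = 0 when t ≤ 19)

0.745

At 5544 K (t = 55.44):
  G = 99.47·ln 55.44 − 161.1 = 99.47·4.0153 − 161.1 = 238.302.
At 3011 K (t = 30.11):
  G = 99.47·ln 30.11 − 161.1 = 99.47·3.4049 − 161.1 = 177.581.
Gain = 177.581 / 238.302 = 0.7452 → 0.745.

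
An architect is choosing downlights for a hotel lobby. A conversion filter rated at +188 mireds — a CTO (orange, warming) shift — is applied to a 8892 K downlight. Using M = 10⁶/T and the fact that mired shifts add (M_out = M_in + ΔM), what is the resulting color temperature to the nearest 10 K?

M_in = 10⁶/8892 = 112.46 mireds.
M_out = 112.46 + (+188) = 300.46 mireds.
T_out = 10⁶/300.46 = 3328.2 K → 3330 K.

3330 K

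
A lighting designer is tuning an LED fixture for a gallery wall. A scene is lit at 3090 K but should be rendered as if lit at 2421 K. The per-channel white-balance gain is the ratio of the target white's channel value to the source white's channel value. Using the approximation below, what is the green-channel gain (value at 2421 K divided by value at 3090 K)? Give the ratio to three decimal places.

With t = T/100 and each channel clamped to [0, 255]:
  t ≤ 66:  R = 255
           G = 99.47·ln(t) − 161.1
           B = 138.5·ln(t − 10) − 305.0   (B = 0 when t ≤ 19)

At 3090 K (t = 30.9):
  G = 99.47·ln 30.9 − 161.1 = 99.47·3.4308 − 161.1 = 180.157.
At 2421 K (t = 24.21):
  G = 99.47·ln 24.21 − 161.1 = 99.47·3.1868 − 161.1 = 155.888.
Gain = 155.888 / 180.157 = 0.8653 → 0.865.

0.865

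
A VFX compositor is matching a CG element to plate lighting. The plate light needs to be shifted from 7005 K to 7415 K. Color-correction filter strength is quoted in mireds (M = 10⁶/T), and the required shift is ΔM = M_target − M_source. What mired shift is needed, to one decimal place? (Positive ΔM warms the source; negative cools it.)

M_source = 10⁶/7005 = 142.755; M_target = 10⁶/7415 = 134.862.
ΔM = 134.862 − 142.755 = -7.893 → -7.9 mireds, a cooling shift.

-7.9 mireds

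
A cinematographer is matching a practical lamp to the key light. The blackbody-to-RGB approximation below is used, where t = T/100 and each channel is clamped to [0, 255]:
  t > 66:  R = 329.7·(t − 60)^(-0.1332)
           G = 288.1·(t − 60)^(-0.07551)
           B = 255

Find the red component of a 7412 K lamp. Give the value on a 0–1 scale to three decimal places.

0.909

t = 7412/100 = 74.12; the t > 66 branch applies.
R = 329.7·(74.12 − 60)^(-0.1332) = 329.7·14.12^(-0.1332) = 329.7·0.70282 = 231.719.
On a 0–1 scale: 231.719/255 = 0.9087 → 0.909.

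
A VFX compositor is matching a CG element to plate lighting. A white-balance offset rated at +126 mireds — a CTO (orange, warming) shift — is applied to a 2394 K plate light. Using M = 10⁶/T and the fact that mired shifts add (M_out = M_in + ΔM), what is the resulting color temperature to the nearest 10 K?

M_in = 10⁶/2394 = 417.71 mireds.
M_out = 417.71 + (+126) = 543.71 mireds.
T_out = 10⁶/543.71 = 1839.2 K → 1840 K.

1840 K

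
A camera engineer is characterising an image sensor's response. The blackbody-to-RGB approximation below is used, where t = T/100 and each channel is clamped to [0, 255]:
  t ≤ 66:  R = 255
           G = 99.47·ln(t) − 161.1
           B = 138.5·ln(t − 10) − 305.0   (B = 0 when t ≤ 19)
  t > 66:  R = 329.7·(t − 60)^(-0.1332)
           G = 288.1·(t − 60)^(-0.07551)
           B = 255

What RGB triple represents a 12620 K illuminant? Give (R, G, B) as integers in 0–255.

(189, 210, 255)

t = 12620/100 = 126.2; the t > 66 branch applies.
R = 329.7·(126.2 − 60)^(-0.1332) = 329.7·66.2^(-0.1332) = 329.7·0.57209 = 188.617.
G = 288.1·(126.2 − 60)^(-0.07551) = 288.1·66.2^(-0.07551) = 288.1·0.72863 = 209.918.
B = 255 by definition for t > 66.
Rounded: (189, 210, 255).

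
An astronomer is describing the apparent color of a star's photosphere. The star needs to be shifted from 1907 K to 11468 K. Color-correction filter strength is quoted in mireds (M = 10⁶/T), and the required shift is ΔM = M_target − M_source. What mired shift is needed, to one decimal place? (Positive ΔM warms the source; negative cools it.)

M_source = 10⁶/1907 = 524.384; M_target = 10⁶/11468 = 87.199.
ΔM = 87.199 − 524.384 = -437.185 → -437.2 mireds, a cooling shift.

-437.2 mireds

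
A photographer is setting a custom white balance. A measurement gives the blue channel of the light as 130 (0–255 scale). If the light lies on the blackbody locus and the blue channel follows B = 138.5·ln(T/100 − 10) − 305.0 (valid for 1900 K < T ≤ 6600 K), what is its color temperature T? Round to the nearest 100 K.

ln(t − 10) = (130 + 305.0) / 138.5 = 3.1408.
t − 10 = e^3.1408 = 23.122, so t = 33.122.
T = 100·t = 3312 K → 3300 K to the nearest 100 K.

3300 K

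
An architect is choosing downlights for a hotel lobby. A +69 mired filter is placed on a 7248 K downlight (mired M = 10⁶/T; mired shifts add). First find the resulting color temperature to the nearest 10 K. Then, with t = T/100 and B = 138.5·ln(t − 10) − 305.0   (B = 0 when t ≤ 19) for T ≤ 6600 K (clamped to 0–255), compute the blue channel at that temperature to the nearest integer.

200

M_in = 10⁶/7248 = 137.97; M_out = 137.97 + (+69) = 206.97.
T_out = 10⁶/206.97 = 4831.6 K → 4830 K; t = 48.3.
B = 138.5·ln(48.3 − 10) − 305.0 = 138.5·ln 38.3 − 305.0 = 138.5·3.6454 − 305.0 = 199.895.
Rounded: 200.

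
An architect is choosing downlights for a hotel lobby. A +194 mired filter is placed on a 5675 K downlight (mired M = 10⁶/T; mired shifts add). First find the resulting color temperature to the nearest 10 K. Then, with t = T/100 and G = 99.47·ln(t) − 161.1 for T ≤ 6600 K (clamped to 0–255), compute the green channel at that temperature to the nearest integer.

167

M_in = 10⁶/5675 = 176.21; M_out = 176.21 + (+194) = 370.21.
T_out = 10⁶/370.21 = 2701.2 K → 2700 K; t = 27.
G = 99.47·ln 27 − 161.1 = 99.47·3.2958 − 161.1 = 166.737.
Rounded: 167.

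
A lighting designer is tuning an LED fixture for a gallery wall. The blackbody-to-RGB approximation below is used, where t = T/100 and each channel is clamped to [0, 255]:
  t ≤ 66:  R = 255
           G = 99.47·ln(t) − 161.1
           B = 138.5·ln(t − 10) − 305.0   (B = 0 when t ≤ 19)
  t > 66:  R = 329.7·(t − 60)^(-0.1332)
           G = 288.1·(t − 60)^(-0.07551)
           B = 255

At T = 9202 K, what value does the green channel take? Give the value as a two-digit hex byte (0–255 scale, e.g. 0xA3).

0xDE

t = 9202/100 = 92.02; the t > 66 branch applies.
G = 288.1·(92.02 − 60)^(-0.07551) = 288.1·32.02^(-0.07551) = 288.1·0.76971 = 221.753.
Rounded: 222; in hex, 0xDE.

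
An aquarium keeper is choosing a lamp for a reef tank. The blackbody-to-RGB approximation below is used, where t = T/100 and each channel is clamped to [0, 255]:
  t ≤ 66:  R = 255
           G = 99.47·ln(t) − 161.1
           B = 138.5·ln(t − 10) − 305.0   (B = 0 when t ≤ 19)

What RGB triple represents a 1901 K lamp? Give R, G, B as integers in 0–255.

t = 1901/100 = 19.01; the t ≤ 66 branch applies.
R = 255 by definition for t ≤ 66.
G = 99.47·ln 19.01 − 161.1 = 99.47·2.9450 − 161.1 = 131.836.
B = 138.5·ln(19.01 − 10) − 305.0 = 138.5·ln 9.01 − 305.0 = 138.5·2.1983 − 305.0 = -0.531 → clamped to 0.
Rounded: (255, 132, 0).

R=255, G=132, B=0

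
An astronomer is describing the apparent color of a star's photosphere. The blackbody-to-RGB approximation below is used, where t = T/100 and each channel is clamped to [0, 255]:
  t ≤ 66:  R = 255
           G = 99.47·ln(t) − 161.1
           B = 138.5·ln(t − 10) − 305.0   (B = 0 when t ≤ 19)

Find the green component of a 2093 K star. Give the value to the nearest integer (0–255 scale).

t = 2093/100 = 20.93; the t ≤ 66 branch applies.
G = 99.47·ln 20.93 − 161.1 = 99.47·3.0412 − 161.1 = 141.407.
Rounded: 141.

141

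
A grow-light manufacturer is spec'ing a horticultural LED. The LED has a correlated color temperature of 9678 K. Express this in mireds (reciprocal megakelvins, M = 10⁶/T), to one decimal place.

M = 10⁶ / 9678 = 103.327 → 103.3 mireds.

103.3 mireds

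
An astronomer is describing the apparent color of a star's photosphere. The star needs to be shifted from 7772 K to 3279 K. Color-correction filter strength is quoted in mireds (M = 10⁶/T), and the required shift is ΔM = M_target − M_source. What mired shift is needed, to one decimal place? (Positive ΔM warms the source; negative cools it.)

M_source = 10⁶/7772 = 128.667; M_target = 10⁶/3279 = 304.971.
ΔM = 304.971 − 128.667 = 176.304 → +176.3 mireds, a warming shift.

+176.3 mireds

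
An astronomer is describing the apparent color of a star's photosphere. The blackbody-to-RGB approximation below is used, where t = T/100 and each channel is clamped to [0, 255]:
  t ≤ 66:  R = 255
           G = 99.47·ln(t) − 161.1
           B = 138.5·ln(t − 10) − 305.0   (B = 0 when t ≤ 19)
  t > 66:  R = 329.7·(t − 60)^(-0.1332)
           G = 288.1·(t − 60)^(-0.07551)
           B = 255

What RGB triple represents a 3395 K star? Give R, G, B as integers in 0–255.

t = 3395/100 = 33.95; the t ≤ 66 branch applies.
R = 255 by definition for t ≤ 66.
G = 99.47·ln 33.95 − 161.1 = 99.47·3.5249 − 161.1 = 189.521.
B = 138.5·ln(33.95 − 10) − 305.0 = 138.5·ln 23.95 − 305.0 = 138.5·3.1760 − 305.0 = 134.872.
Rounded: (255, 190, 135).

R=255, G=190, B=135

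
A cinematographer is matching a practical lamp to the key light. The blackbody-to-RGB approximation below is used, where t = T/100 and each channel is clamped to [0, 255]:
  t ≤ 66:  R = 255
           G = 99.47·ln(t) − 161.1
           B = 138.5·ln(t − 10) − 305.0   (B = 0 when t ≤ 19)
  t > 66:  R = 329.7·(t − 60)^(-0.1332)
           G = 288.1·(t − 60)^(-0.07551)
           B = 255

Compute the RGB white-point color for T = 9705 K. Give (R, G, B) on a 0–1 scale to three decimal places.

t = 9705/100 = 97.05; the t > 66 branch applies.
R = 329.7·(97.05 − 60)^(-0.1332) = 329.7·37.05^(-0.1332) = 329.7·0.61807 = 203.778.
G = 288.1·(97.05 − 60)^(-0.07551) = 288.1·37.05^(-0.07551) = 288.1·0.76127 = 219.323.
B = 255 by definition for t > 66.
Dividing each by 255: (0.7991, 0.8601, 1.0000) → (0.799, 0.860, 1.000).

(0.799, 0.860, 1.000)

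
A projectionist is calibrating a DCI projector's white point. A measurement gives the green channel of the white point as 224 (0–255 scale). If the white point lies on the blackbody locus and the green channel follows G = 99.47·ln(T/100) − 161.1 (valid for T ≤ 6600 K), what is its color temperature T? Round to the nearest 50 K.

ln t = (224 + 161.1) / 99.47 = 3.8715.
t = e^3.8715 = 48.015.
T = 100·t = 4802 K → 4800 K to the nearest 50 K.

4800 K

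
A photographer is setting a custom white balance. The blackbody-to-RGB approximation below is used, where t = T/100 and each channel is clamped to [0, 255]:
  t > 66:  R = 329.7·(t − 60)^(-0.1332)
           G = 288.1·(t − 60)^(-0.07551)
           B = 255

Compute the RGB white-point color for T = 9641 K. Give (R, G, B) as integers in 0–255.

(204, 220, 255)

t = 9641/100 = 96.41; the t > 66 branch applies.
R = 329.7·(96.41 − 60)^(-0.1332) = 329.7·36.41^(-0.1332) = 329.7·0.61951 = 204.251.
G = 288.1·(96.41 − 60)^(-0.07551) = 288.1·36.41^(-0.07551) = 288.1·0.76228 = 219.612.
B = 255 by definition for t > 66.
Rounded: (204, 220, 255).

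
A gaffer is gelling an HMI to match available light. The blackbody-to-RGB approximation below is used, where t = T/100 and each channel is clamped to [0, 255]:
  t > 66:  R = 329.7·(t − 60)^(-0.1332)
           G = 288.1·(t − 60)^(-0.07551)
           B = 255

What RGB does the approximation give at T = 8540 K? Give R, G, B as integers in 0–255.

t = 8540/100 = 85.4; the t > 66 branch applies.
R = 329.7·(85.4 − 60)^(-0.1332) = 329.7·25.4^(-0.1332) = 329.7·0.64994 = 214.287.
G = 288.1·(85.4 − 60)^(-0.07551) = 288.1·25.4^(-0.07551) = 288.1·0.78329 = 225.665.
B = 255 by definition for t > 66.
Rounded: (214, 226, 255).

R=214, G=226, B=255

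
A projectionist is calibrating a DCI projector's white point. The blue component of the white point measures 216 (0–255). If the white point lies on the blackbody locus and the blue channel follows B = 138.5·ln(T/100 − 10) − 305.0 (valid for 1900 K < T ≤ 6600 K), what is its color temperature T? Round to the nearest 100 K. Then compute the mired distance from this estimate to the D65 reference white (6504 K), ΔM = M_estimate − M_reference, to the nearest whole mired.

ln(t − 10) = (216 + 305.0) / 138.5 = 3.7617.
t − 10 = e^3.7617 = 43.023, so t = 53.023.
T = 100·t = 5302 K → 5300 K to the nearest 100 K.
M_estimate = 10⁶/5300 = 188.68; M_reference = 10⁶/6504 = 153.75.
ΔM = 188.68 − 153.75 = 34.93 → +35 mireds.

+35 mireds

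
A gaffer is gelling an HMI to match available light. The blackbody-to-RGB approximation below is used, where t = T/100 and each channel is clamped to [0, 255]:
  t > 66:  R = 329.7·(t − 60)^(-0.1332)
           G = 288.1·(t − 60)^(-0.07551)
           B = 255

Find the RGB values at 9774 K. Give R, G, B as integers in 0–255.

R=203, G=219, B=255

t = 9774/100 = 97.74; the t > 66 branch applies.
R = 329.7·(97.74 − 60)^(-0.1332) = 329.7·37.74^(-0.1332) = 329.7·0.61655 = 203.277.
G = 288.1·(97.74 − 60)^(-0.07551) = 288.1·37.74^(-0.07551) = 288.1·0.76021 = 219.018.
B = 255 by definition for t > 66.
Rounded: (203, 219, 255).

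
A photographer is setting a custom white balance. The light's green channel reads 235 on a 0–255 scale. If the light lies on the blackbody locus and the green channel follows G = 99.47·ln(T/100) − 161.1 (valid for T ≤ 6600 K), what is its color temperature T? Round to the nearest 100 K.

ln t = (235 + 161.1) / 99.47 = 3.9821.
t = e^3.9821 = 53.630.
T = 100·t = 5363 K → 5400 K to the nearest 100 K.

5400 K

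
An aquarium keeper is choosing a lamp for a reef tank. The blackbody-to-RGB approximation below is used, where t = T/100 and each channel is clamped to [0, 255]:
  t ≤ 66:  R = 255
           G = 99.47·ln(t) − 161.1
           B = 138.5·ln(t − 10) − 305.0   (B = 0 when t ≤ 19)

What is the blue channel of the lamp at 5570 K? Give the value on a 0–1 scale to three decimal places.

0.880

t = 5570/100 = 55.7; the t ≤ 66 branch applies.
B = 138.5·ln(55.7 − 10) − 305.0 = 138.5·ln 45.7 − 305.0 = 138.5·3.8221 − 305.0 = 224.361.
On a 0–1 scale: 224.361/255 = 0.8798 → 0.880.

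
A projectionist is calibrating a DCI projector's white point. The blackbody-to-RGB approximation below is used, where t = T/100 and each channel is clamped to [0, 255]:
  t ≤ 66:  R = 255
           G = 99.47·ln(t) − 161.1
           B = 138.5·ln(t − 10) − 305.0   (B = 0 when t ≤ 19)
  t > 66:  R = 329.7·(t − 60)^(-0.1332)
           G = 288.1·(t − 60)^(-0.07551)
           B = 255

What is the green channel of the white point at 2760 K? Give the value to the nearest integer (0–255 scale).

t = 2760/100 = 27.6; the t ≤ 66 branch applies.
G = 99.47·ln 27.6 − 161.1 = 99.47·3.3178 − 161.1 = 168.923.
Rounded: 169.

169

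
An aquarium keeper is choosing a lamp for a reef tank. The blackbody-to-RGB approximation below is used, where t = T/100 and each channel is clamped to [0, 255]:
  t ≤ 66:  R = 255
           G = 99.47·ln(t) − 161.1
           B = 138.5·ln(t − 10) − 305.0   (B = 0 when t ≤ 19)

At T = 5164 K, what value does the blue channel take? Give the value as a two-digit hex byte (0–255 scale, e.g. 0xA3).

0xD3

t = 5164/100 = 51.64; the t ≤ 66 branch applies.
B = 138.5·ln(51.64 − 10) − 305.0 = 138.5·ln 41.64 − 305.0 = 138.5·3.7291 − 305.0 = 211.475.
Rounded: 211; in hex, 0xD3.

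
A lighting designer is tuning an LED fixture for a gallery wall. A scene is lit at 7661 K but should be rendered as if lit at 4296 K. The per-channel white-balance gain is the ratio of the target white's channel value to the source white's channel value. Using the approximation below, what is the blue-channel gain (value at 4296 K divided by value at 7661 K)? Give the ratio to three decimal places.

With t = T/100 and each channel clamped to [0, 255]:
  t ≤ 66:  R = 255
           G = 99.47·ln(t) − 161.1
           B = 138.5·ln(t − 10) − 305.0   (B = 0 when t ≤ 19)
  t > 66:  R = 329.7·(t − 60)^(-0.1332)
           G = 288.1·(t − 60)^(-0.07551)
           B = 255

0.702

At 7661 K (t = 76.61):
  B = 255 by definition for t > 66.
At 4296 K (t = 42.96):
  B = 138.5·ln(42.96 − 10) − 305.0 = 138.5·ln 32.96 − 305.0 = 138.5·3.4953 − 305.0 = 179.098.
Gain = 179.098 / 255.000 = 0.7023 → 0.702.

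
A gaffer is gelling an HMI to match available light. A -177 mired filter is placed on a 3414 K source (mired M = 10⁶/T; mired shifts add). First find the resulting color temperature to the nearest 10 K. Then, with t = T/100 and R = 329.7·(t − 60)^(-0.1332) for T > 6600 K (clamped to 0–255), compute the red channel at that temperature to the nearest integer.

M_in = 10⁶/3414 = 292.91; M_out = 292.91 + (-177) = 115.91.
T_out = 10⁶/115.91 = 8627.3 K → 8630 K; t = 86.3.
R = 329.7·(86.3 − 60)^(-0.1332) = 329.7·26.3^(-0.1332) = 329.7·0.64694 = 213.295.
Rounded: 213.

213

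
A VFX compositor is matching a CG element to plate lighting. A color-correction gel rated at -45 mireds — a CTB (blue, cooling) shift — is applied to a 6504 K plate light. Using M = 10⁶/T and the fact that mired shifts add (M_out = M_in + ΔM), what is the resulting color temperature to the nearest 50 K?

9200 K

M_in = 10⁶/6504 = 153.75 mireds.
M_out = 153.75 + (-45) = 108.75 mireds.
T_out = 10⁶/108.75 = 9195.3 K → 9200 K.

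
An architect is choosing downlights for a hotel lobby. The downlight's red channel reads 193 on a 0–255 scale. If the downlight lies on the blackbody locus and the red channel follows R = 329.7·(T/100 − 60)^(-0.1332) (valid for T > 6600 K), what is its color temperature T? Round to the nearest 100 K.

(t − 60)^(-0.1332) = 193/329.7 = 0.58538.
t − 60 = 0.58538^(1/-0.1332) = 0.58538^(-7.508) = 55.713, so t = 115.713.
T = 100·t = 11571 K → 11600 K to the nearest 100 K.

11600 K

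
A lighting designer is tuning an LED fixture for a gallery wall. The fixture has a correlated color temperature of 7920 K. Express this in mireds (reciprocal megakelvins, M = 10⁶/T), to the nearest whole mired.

M = 10⁶ / 7920 = 126.263 → 126 mireds.

126 mireds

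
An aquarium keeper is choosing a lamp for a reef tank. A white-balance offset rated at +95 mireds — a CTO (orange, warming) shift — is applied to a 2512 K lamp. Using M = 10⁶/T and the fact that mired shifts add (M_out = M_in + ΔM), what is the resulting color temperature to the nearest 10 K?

M_in = 10⁶/2512 = 398.09 mireds.
M_out = 398.09 + (+95) = 493.09 mireds.
T_out = 10⁶/493.09 = 2028.0 K → 2030 K.

2030 K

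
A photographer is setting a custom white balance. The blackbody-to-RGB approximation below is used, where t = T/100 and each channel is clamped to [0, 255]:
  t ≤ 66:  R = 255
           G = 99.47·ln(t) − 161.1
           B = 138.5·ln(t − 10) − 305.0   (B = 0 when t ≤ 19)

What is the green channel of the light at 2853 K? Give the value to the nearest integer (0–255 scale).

t = 2853/100 = 28.53; the t ≤ 66 branch applies.
G = 99.47·ln 28.53 − 161.1 = 99.47·3.3510 − 161.1 = 172.220.
Rounded: 172.

172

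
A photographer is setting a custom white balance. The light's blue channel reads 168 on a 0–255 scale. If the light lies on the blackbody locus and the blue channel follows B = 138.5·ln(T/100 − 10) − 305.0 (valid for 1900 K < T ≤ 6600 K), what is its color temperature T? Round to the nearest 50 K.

4050 K

ln(t − 10) = (168 + 305.0) / 138.5 = 3.4152.
t − 10 = e^3.4152 = 30.422, so t = 40.422.
T = 100·t = 4042 K → 4050 K to the nearest 50 K.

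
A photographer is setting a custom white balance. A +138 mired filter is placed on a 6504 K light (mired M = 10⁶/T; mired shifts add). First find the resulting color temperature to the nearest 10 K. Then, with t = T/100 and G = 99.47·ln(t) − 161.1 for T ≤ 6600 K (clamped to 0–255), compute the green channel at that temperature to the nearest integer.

191

M_in = 10⁶/6504 = 153.75; M_out = 153.75 + (+138) = 291.75.
T_out = 10⁶/291.75 = 3427.6 K → 3430 K; t = 34.3.
G = 99.47·ln 34.3 − 161.1 = 99.47·3.5351 − 161.1 = 190.541.
Rounded: 191.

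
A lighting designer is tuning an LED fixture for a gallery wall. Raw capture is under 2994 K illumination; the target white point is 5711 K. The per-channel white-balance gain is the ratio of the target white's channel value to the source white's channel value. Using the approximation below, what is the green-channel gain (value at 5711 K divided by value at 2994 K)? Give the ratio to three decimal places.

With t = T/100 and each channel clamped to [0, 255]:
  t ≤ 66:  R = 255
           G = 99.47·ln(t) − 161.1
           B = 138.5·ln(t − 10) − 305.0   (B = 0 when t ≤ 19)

At 2994 K (t = 29.94):
  G = 99.47·ln 29.94 − 161.1 = 99.47·3.3992 − 161.1 = 177.018.
At 5711 K (t = 57.11):
  G = 99.47·ln 57.11 − 161.1 = 99.47·4.0450 − 161.1 = 241.254.
Gain = 241.254 / 177.018 = 1.3629 → 1.363.

1.363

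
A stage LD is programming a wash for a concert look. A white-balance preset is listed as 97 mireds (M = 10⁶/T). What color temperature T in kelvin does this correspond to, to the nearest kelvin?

T = 10⁶ / 97 = 10309.28 K → 10309 K.

10309 K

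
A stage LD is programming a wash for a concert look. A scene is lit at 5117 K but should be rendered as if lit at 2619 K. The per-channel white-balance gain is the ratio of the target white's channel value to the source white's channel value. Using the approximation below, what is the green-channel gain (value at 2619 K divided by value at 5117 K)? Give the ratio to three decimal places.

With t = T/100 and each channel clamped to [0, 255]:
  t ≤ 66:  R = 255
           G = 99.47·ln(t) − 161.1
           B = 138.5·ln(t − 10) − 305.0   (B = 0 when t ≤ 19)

At 5117 K (t = 51.17):
  G = 99.47·ln 51.17 − 161.1 = 99.47·3.9352 − 161.1 = 230.330.
At 2619 K (t = 26.19):
  G = 99.47·ln 26.19 − 161.1 = 99.47·3.2654 − 161.1 = 163.707.
Gain = 163.707 / 230.330 = 0.7108 → 0.711.

0.711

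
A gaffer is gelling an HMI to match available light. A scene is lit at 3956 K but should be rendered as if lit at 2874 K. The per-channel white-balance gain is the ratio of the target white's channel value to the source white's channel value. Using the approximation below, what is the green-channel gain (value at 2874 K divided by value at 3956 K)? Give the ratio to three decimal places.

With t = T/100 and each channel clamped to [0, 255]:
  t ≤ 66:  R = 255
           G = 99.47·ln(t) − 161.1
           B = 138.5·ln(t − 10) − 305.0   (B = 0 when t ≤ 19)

At 3956 K (t = 39.56):
  G = 99.47·ln 39.56 − 161.1 = 99.47·3.6778 − 161.1 = 204.733.
At 2874 K (t = 28.74):
  G = 99.47·ln 28.74 − 161.1 = 99.47·3.3583 − 161.1 = 172.949.
Gain = 172.949 / 204.733 = 0.8448 → 0.845.

0.845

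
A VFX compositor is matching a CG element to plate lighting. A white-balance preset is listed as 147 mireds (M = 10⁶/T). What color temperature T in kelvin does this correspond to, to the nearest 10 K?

T = 10⁶ / 147 = 6802.72 K → 6800 K.

6800 K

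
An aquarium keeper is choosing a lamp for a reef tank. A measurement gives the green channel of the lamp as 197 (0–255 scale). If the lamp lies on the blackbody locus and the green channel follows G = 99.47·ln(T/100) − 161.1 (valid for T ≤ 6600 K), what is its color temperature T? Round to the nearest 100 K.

3700 K

ln t = (197 + 161.1) / 99.47 = 3.6001.
t = e^3.6001 = 36.601.
T = 100·t = 3660 K → 3700 K to the nearest 100 K.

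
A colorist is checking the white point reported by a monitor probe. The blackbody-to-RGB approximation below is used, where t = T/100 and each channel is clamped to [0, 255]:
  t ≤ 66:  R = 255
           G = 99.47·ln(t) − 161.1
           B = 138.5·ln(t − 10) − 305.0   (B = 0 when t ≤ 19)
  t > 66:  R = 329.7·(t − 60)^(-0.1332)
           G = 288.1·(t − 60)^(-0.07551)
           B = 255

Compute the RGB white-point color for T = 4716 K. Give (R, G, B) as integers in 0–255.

t = 4716/100 = 47.16; the t ≤ 66 branch applies.
R = 255 by definition for t ≤ 66.
G = 99.47·ln 47.16 − 161.1 = 99.47·3.8535 − 161.1 = 222.212.
B = 138.5·ln(47.16 − 10) − 305.0 = 138.5·ln 37.16 − 305.0 = 138.5·3.6152 − 305.0 = 195.710.
Rounded: (255, 222, 196).

(255, 222, 196)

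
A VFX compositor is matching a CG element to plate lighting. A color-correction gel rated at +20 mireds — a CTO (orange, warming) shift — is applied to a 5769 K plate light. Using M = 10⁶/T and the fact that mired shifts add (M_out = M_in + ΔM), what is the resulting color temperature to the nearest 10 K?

5170 K

M_in = 10⁶/5769 = 173.34 mireds.
M_out = 173.34 + (+20) = 193.34 mireds.
T_out = 10⁶/193.34 = 5172.2 K → 5170 K.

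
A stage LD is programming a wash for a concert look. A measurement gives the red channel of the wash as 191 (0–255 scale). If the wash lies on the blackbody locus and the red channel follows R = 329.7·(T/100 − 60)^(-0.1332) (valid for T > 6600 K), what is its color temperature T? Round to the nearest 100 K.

(t − 60)^(-0.1332) = 191/329.7 = 0.57931.
t − 60 = 0.57931^(1/-0.1332) = 0.57931^(-7.508) = 60.245, so t = 120.245.
T = 100·t = 12025 K → 12000 K to the nearest 100 K.

12000 K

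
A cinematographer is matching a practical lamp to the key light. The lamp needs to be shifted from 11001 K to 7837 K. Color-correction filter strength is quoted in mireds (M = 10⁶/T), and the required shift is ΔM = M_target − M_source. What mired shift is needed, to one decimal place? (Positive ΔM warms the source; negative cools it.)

+36.7 mireds

M_source = 10⁶/11001 = 90.901; M_target = 10⁶/7837 = 127.600.
ΔM = 127.600 − 90.901 = 36.699 → +36.7 mireds, a warming shift.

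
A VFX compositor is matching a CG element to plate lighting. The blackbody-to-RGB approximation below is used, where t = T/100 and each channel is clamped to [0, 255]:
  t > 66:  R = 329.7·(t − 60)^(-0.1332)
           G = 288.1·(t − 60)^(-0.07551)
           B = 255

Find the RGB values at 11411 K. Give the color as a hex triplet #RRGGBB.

t = 11411/100 = 114.11; the t > 66 branch applies.
R = 329.7·(114.11 − 60)^(-0.1332) = 329.7·54.11^(-0.1332) = 329.7·0.58766 = 193.752.
G = 288.1·(114.11 − 60)^(-0.07551) = 288.1·54.11^(-0.07551) = 288.1·0.73981 = 213.139.
B = 255 by definition for t > 66.
Rounded: (194, 213, 255).
In hex: #C2D5FF.

#C2D5FF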